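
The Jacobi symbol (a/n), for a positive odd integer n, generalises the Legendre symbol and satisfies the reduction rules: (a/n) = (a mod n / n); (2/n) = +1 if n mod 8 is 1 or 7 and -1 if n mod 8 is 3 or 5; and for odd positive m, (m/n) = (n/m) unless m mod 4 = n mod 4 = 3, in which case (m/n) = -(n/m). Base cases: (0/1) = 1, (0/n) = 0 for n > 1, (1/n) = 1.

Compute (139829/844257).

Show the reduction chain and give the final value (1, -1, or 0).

reciprocity: (139829/844257) = +1·(844257/139829) since 139829 mod 4 = 1, 844257 mod 4 = 1; sign now +1
(844257/139829) = (5283/139829)   [reduce mod 139829]
reciprocity: (5283/139829) = +1·(139829/5283) since 5283 mod 4 = 3, 139829 mod 4 = 1; sign now +1
(139829/5283) = (2471/5283)   [reduce mod 5283]
reciprocity: (2471/5283) = -1·(5283/2471) since 2471 mod 4 = 3, 5283 mod 4 = 3; sign now -1
(5283/2471) = (341/2471)   [reduce mod 2471]
reciprocity: (341/2471) = +1·(2471/341) since 341 mod 4 = 1, 2471 mod 4 = 3; sign now -1
(2471/341) = (84/341)   [reduce mod 341]
84 = 2^2·21; (2/341) = -1 since 341 mod 8 = 5, so (84/341) = (-1)^2·(21/341); sign now -1
reciprocity: (21/341) = +1·(341/21) since 21 mod 4 = 1, 341 mod 4 = 1; sign now -1
(341/21) = (5/21)   [reduce mod 21]
reciprocity: (5/21) = +1·(21/5) since 5 mod 4 = 1, 21 mod 4 = 1; sign now -1
(21/5) = (1/5)   [reduce mod 5]
(1/5) = 1; final value = sign = -1

-1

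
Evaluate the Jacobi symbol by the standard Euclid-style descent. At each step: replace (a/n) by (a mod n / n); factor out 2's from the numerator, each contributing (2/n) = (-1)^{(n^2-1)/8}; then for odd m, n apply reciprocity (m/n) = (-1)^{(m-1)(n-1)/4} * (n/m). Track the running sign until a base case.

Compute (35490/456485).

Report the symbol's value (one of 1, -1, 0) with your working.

0

factor out 2^1: 35490 = 2^1·17745; with 456485 mod 8 = 5, (2/456485) = -1; sign now -1; continue with (17745/456485)
flip (17745/456485) -> (456485/17745): both odd, 17745 mod 4 = 1, 456485 mod 4 = 1, so the flip contributes +1; sign now -1
(456485/17745): 456485 mod 17745 = 12860, so (456485/17745) = (12860/17745)
factor out 2^2: 12860 = 2^2·3215; with 17745 mod 8 = 1, (2/17745) = +1; sign now -1; continue with (3215/17745)
flip (3215/17745) -> (17745/3215): both odd, 3215 mod 4 = 3, 17745 mod 4 = 1, so the flip contributes +1; sign now -1
(17745/3215): 17745 mod 3215 = 1670, so (17745/3215) = (1670/3215)
factor out 2^1: 1670 = 2^1·835; with 3215 mod 8 = 7, (2/3215) = +1; sign now -1; continue with (835/3215)
flip (835/3215) -> (3215/835): both odd, 835 mod 4 = 3, 3215 mod 4 = 3, so the flip contributes -1; sign now +1
(3215/835): 3215 mod 835 = 710, so (3215/835) = (710/835)
factor out 2^1: 710 = 2^1·355; with 835 mod 8 = 3, (2/835) = -1; sign now -1; continue with (355/835)
flip (355/835) -> (835/355): both odd, 355 mod 4 = 3, 835 mod 4 = 3, so the flip contributes -1; sign now +1
(835/355): 835 mod 355 = 125, so (835/355) = (125/355)
flip (125/355) -> (355/125): both odd, 125 mod 4 = 1, 355 mod 4 = 3, so the flip contributes +1; sign now +1
(355/125): 355 mod 125 = 105, so (355/125) = (105/125)
flip (105/125) -> (125/105): both odd, 105 mod 4 = 1, 125 mod 4 = 1, so the flip contributes +1; sign now +1
(125/105): 125 mod 105 = 20, so (125/105) = (20/105)
factor out 2^2: 20 = 2^2·5; with 105 mod 8 = 1, (2/105) = +1; sign now +1; continue with (5/105)
flip (5/105) -> (105/5): both odd, 5 mod 4 = 1, 105 mod 4 = 1, so the flip contributes +1; sign now +1
(105/5): 105 mod 5 = 0, so (105/5) = (0/5)
reached (0/5); gcd(a, n) > 1, so (0/5) = 0 and the symbol is 0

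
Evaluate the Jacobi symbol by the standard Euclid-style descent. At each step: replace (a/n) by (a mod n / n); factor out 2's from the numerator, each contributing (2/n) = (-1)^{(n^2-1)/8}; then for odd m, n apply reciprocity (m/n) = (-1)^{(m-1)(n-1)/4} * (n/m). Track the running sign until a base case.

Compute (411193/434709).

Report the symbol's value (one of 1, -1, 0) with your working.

reciprocity: (411193/434709) = +1·(434709/411193) since 411193 mod 4 = 1, 434709 mod 4 = 1; sign now +1
(434709/411193) = (23516/411193)   [reduce mod 411193]
23516 = 2^2·5879; (2/411193) = +1 since 411193 mod 8 = 1, so (23516/411193) = (+1)^2·(5879/411193); sign now +1
reciprocity: (5879/411193) = +1·(411193/5879) since 5879 mod 4 = 3, 411193 mod 4 = 1; sign now +1
(411193/5879) = (5542/5879)   [reduce mod 5879]
5542 = 2^1·2771; (2/5879) = +1 since 5879 mod 8 = 7, so (5542/5879) = (+1)^1·(2771/5879); sign now +1
reciprocity: (2771/5879) = -1·(5879/2771) since 2771 mod 4 = 3, 5879 mod 4 = 3; sign now -1
(5879/2771) = (337/2771)   [reduce mod 2771]
reciprocity: (337/2771) = +1·(2771/337) since 337 mod 4 = 1, 2771 mod 4 = 3; sign now -1
(2771/337) = (75/337)   [reduce mod 337]
reciprocity: (75/337) = +1·(337/75) since 75 mod 4 = 3, 337 mod 4 = 1; sign now -1
(337/75) = (37/75)   [reduce mod 75]
reciprocity: (37/75) = +1·(75/37) since 37 mod 4 = 1, 75 mod 4 = 3; sign now -1
(75/37) = (1/37)   [reduce mod 37]
(1/37) = 1; final value = sign = -1

-1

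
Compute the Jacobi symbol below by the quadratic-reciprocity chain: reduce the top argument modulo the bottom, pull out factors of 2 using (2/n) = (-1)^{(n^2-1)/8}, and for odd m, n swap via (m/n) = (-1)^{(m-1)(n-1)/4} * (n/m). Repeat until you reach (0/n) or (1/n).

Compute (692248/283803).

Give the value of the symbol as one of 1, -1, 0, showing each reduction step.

(692248/283803): 692248 mod 283803 = 124642, so (692248/283803) = (124642/283803)
factor out 2^1: 124642 = 2^1·62321; with 283803 mod 8 = 3, (2/283803) = -1; sign now -1; continue with (62321/283803)
flip (62321/283803) -> (283803/62321): both odd, 62321 mod 4 = 1, 283803 mod 4 = 3, so the flip contributes +1; sign now -1
(283803/62321): 283803 mod 62321 = 34519, so (283803/62321) = (34519/62321)
flip (34519/62321) -> (62321/34519): both odd, 34519 mod 4 = 3, 62321 mod 4 = 1, so the flip contributes +1; sign now -1
(62321/34519): 62321 mod 34519 = 27802, so (62321/34519) = (27802/34519)
factor out 2^1: 27802 = 2^1·13901; with 34519 mod 8 = 7, (2/34519) = +1; sign now -1; continue with (13901/34519)
flip (13901/34519) -> (34519/13901): both odd, 13901 mod 4 = 1, 34519 mod 4 = 3, so the flip contributes +1; sign now -1
(34519/13901): 34519 mod 13901 = 6717, so (34519/13901) = (6717/13901)
flip (6717/13901) -> (13901/6717): both odd, 6717 mod 4 = 1, 13901 mod 4 = 1, so the flip contributes +1; sign now -1
(13901/6717): 13901 mod 6717 = 467, so (13901/6717) = (467/6717)
flip (467/6717) -> (6717/467): both odd, 467 mod 4 = 3, 6717 mod 4 = 1, so the flip contributes +1; sign now -1
(6717/467): 6717 mod 467 = 179, so (6717/467) = (179/467)
flip (179/467) -> (467/179): both odd, 179 mod 4 = 3, 467 mod 4 = 3, so the flip contributes -1; sign now +1
(467/179): 467 mod 179 = 109, so (467/179) = (109/179)
flip (109/179) -> (179/109): both odd, 109 mod 4 = 1, 179 mod 4 = 3, so the flip contributes +1; sign now +1
(179/109): 179 mod 109 = 70, so (179/109) = (70/109)
factor out 2^1: 70 = 2^1·35; with 109 mod 8 = 5, (2/109) = -1; sign now -1; continue with (35/109)
flip (35/109) -> (109/35): both odd, 35 mod 4 = 3, 109 mod 4 = 1, so the flip contributes +1; sign now -1
(109/35): 109 mod 35 = 4, so (109/35) = (4/35)
factor out 2^2: 4 = 2^2·1; with 35 mod 8 = 3, (2/35) = -1; sign now -1; continue with (1/35)
reached (1/35) = 1, so the symbol is -1

-1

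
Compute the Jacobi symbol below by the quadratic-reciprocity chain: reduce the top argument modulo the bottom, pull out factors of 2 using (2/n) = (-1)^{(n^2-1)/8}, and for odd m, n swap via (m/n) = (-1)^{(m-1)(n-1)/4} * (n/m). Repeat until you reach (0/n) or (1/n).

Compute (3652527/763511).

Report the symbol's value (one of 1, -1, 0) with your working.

1

(3652527/763511): 3652527 mod 763511 = 598483, so (3652527/763511) = (598483/763511)
flip (598483/763511) -> (763511/598483): both odd, 598483 mod 4 = 3, 763511 mod 4 = 3, so the flip contributes -1; sign now -1
(763511/598483): 763511 mod 598483 = 165028, so (763511/598483) = (165028/598483)
factor out 2^2: 165028 = 2^2·41257; with 598483 mod 8 = 3, (2/598483) = -1; sign now -1; continue with (41257/598483)
flip (41257/598483) -> (598483/41257): both odd, 41257 mod 4 = 1, 598483 mod 4 = 3, so the flip contributes +1; sign now -1
(598483/41257): 598483 mod 41257 = 20885, so (598483/41257) = (20885/41257)
flip (20885/41257) -> (41257/20885): both odd, 20885 mod 4 = 1, 41257 mod 4 = 1, so the flip contributes +1; sign now -1
(41257/20885): 41257 mod 20885 = 20372, so (41257/20885) = (20372/20885)
factor out 2^2: 20372 = 2^2·5093; with 20885 mod 8 = 5, (2/20885) = -1; sign now -1; continue with (5093/20885)
flip (5093/20885) -> (20885/5093): both odd, 5093 mod 4 = 1, 20885 mod 4 = 1, so the flip contributes +1; sign now -1
(20885/5093): 20885 mod 5093 = 513, so (20885/5093) = (513/5093)
flip (513/5093) -> (5093/513): both odd, 513 mod 4 = 1, 5093 mod 4 = 1, so the flip contributes +1; sign now -1
(5093/513): 5093 mod 513 = 476, so (5093/513) = (476/513)
factor out 2^2: 476 = 2^2·119; with 513 mod 8 = 1, (2/513) = +1; sign now -1; continue with (119/513)
flip (119/513) -> (513/119): both odd, 119 mod 4 = 3, 513 mod 4 = 1, so the flip contributes +1; sign now -1
(513/119): 513 mod 119 = 37, so (513/119) = (37/119)
flip (37/119) -> (119/37): both odd, 37 mod 4 = 1, 119 mod 4 = 3, so the flip contributes +1; sign now -1
(119/37): 119 mod 37 = 8, so (119/37) = (8/37)
factor out 2^3: 8 = 2^3·1; with 37 mod 8 = 5, (2/37) = -1; sign now +1; continue with (1/37)
reached (1/37) = 1, so the symbol is +1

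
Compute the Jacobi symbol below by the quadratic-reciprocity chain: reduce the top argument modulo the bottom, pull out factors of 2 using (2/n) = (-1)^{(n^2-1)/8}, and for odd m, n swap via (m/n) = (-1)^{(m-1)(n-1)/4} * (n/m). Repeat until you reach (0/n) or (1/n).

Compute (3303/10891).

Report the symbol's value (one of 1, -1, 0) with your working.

reciprocity: (3303/10891) = -1·(10891/3303) since 3303 mod 4 = 3, 10891 mod 4 = 3; sign now -1
(10891/3303) = (982/3303)   [reduce mod 3303]
982 = 2^1·491; (2/3303) = +1 since 3303 mod 8 = 7, so (982/3303) = (+1)^1·(491/3303); sign now -1
reciprocity: (491/3303) = -1·(3303/491) since 491 mod 4 = 3, 3303 mod 4 = 3; sign now +1
(3303/491) = (357/491)   [reduce mod 491]
reciprocity: (357/491) = +1·(491/357) since 357 mod 4 = 1, 491 mod 4 = 3; sign now +1
(491/357) = (134/357)   [reduce mod 357]
134 = 2^1·67; (2/357) = -1 since 357 mod 8 = 5, so (134/357) = (-1)^1·(67/357); sign now -1
reciprocity: (67/357) = +1·(357/67) since 67 mod 4 = 3, 357 mod 4 = 1; sign now -1
(357/67) = (22/67)   [reduce mod 67]
22 = 2^1·11; (2/67) = -1 since 67 mod 8 = 3, so (22/67) = (-1)^1·(11/67); sign now +1
reciprocity: (11/67) = -1·(67/11) since 11 mod 4 = 3, 67 mod 4 = 3; sign now -1
(67/11) = (1/11)   [reduce mod 11]
(1/11) = 1; final value = sign = -1

-1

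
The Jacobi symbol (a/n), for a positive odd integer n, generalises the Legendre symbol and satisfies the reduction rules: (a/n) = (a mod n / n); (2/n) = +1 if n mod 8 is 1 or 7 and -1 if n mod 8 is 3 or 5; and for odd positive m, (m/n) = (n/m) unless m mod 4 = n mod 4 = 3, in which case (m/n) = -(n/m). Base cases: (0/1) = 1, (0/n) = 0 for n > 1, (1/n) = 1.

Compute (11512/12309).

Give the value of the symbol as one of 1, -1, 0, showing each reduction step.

-1

factor out 2^3: 11512 = 2^3·1439; with 12309 mod 8 = 5, (2/12309) = -1; sign now -1; continue with (1439/12309)
flip (1439/12309) -> (12309/1439): both odd, 1439 mod 4 = 3, 12309 mod 4 = 1, so the flip contributes +1; sign now -1
(12309/1439): 12309 mod 1439 = 797, so (12309/1439) = (797/1439)
flip (797/1439) -> (1439/797): both odd, 797 mod 4 = 1, 1439 mod 4 = 3, so the flip contributes +1; sign now -1
(1439/797): 1439 mod 797 = 642, so (1439/797) = (642/797)
factor out 2^1: 642 = 2^1·321; with 797 mod 8 = 5, (2/797) = -1; sign now +1; continue with (321/797)
flip (321/797) -> (797/321): both odd, 321 mod 4 = 1, 797 mod 4 = 1, so the flip contributes +1; sign now +1
(797/321): 797 mod 321 = 155, so (797/321) = (155/321)
flip (155/321) -> (321/155): both odd, 155 mod 4 = 3, 321 mod 4 = 1, so the flip contributes +1; sign now +1
(321/155): 321 mod 155 = 11, so (321/155) = (11/155)
flip (11/155) -> (155/11): both odd, 11 mod 4 = 3, 155 mod 4 = 3, so the flip contributes -1; sign now -1
(155/11): 155 mod 11 = 1, so (155/11) = (1/11)
reached (1/11) = 1, so the symbol is -1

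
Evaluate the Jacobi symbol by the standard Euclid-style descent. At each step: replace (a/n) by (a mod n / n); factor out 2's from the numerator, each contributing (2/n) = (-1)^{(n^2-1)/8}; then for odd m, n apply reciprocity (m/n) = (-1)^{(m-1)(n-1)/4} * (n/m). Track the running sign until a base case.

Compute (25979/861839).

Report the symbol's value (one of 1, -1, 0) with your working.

1

reciprocity: (25979/861839) = -1·(861839/25979) since 25979 mod 4 = 3, 861839 mod 4 = 3; sign now -1
(861839/25979) = (4532/25979)   [reduce mod 25979]
4532 = 2^2·1133; (2/25979) = -1 since 25979 mod 8 = 3, so (4532/25979) = (-1)^2·(1133/25979); sign now -1
reciprocity: (1133/25979) = +1·(25979/1133) since 1133 mod 4 = 1, 25979 mod 4 = 3; sign now -1
(25979/1133) = (1053/1133)   [reduce mod 1133]
reciprocity: (1053/1133) = +1·(1133/1053) since 1053 mod 4 = 1, 1133 mod 4 = 1; sign now -1
(1133/1053) = (80/1053)   [reduce mod 1053]
80 = 2^4·5; (2/1053) = -1 since 1053 mod 8 = 5, so (80/1053) = (-1)^4·(5/1053); sign now -1
reciprocity: (5/1053) = +1·(1053/5) since 5 mod 4 = 1, 1053 mod 4 = 1; sign now -1
(1053/5) = (3/5)   [reduce mod 5]
reciprocity: (3/5) = +1·(5/3) since 3 mod 4 = 3, 5 mod 4 = 1; sign now -1
(5/3) = (2/3)   [reduce mod 3]
2 = 2^1·1; (2/3) = -1 since 3 mod 8 = 3, so (2/3) = (-1)^1·(1/3); sign now +1
(1/3) = 1; final value = sign = +1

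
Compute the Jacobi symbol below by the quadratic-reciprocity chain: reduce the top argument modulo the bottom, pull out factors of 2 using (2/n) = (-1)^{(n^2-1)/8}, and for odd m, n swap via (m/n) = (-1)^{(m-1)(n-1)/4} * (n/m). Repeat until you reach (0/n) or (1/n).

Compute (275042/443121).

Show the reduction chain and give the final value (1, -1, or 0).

1

275042 = 2^1·137521; (2/443121) = +1 since 443121 mod 8 = 1, so (275042/443121) = (+1)^1·(137521/443121); sign now +1
reciprocity: (137521/443121) = +1·(443121/137521) since 137521 mod 4 = 1, 443121 mod 4 = 1; sign now +1
(443121/137521) = (30558/137521)   [reduce mod 137521]
30558 = 2^1·15279; (2/137521) = +1 since 137521 mod 8 = 1, so (30558/137521) = (+1)^1·(15279/137521); sign now +1
reciprocity: (15279/137521) = +1·(137521/15279) since 15279 mod 4 = 3, 137521 mod 4 = 1; sign now +1
(137521/15279) = (10/15279)   [reduce mod 15279]
10 = 2^1·5; (2/15279) = +1 since 15279 mod 8 = 7, so (10/15279) = (+1)^1·(5/15279); sign now +1
reciprocity: (5/15279) = +1·(15279/5) since 5 mod 4 = 1, 15279 mod 4 = 3; sign now +1
(15279/5) = (4/5)   [reduce mod 5]
4 = 2^2·1; (2/5) = -1 since 5 mod 8 = 5, so (4/5) = (-1)^2·(1/5); sign now +1
(1/5) = 1; final value = sign = +1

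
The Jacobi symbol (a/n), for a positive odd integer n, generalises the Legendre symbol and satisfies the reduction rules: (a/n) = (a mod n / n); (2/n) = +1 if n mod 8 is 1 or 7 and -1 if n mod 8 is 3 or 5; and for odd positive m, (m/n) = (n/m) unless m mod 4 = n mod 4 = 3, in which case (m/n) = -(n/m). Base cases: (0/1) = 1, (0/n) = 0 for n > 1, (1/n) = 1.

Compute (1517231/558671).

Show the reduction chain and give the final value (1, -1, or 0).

-1

(1517231/558671) = (399889/558671)   [reduce mod 558671]
reciprocity: (399889/558671) = +1·(558671/399889) since 399889 mod 4 = 1, 558671 mod 4 = 3; sign now +1
(558671/399889) = (158782/399889)   [reduce mod 399889]
158782 = 2^1·79391; (2/399889) = +1 since 399889 mod 8 = 1, so (158782/399889) = (+1)^1·(79391/399889); sign now +1
reciprocity: (79391/399889) = +1·(399889/79391) since 79391 mod 4 = 3, 399889 mod 4 = 1; sign now +1
(399889/79391) = (2934/79391)   [reduce mod 79391]
2934 = 2^1·1467; (2/79391) = +1 since 79391 mod 8 = 7, so (2934/79391) = (+1)^1·(1467/79391); sign now +1
reciprocity: (1467/79391) = -1·(79391/1467) since 1467 mod 4 = 3, 79391 mod 4 = 3; sign now -1
(79391/1467) = (173/1467)   [reduce mod 1467]
reciprocity: (173/1467) = +1·(1467/173) since 173 mod 4 = 1, 1467 mod 4 = 3; sign now -1
(1467/173) = (83/173)   [reduce mod 173]
reciprocity: (83/173) = +1·(173/83) since 83 mod 4 = 3, 173 mod 4 = 1; sign now -1
(173/83) = (7/83)   [reduce mod 83]
reciprocity: (7/83) = -1·(83/7) since 7 mod 4 = 3, 83 mod 4 = 3; sign now +1
(83/7) = (6/7)   [reduce mod 7]
6 = 2^1·3; (2/7) = +1 since 7 mod 8 = 7, so (6/7) = (+1)^1·(3/7); sign now +1
reciprocity: (3/7) = -1·(7/3) since 3 mod 4 = 3, 7 mod 4 = 3; sign now -1
(7/3) = (1/3)   [reduce mod 3]
(1/3) = 1; final value = sign = -1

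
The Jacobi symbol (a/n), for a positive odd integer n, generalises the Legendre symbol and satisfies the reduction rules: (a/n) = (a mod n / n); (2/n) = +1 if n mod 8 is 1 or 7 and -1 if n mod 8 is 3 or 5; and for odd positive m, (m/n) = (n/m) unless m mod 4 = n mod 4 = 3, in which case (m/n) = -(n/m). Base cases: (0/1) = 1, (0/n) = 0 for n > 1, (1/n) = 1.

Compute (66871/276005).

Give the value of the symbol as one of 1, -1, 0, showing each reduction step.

flip (66871/276005) -> (276005/66871): both odd, 66871 mod 4 = 3, 276005 mod 4 = 1, so the flip contributes +1; sign now +1
(276005/66871): 276005 mod 66871 = 8521, so (276005/66871) = (8521/66871)
flip (8521/66871) -> (66871/8521): both odd, 8521 mod 4 = 1, 66871 mod 4 = 3, so the flip contributes +1; sign now +1
(66871/8521): 66871 mod 8521 = 7224, so (66871/8521) = (7224/8521)
factor out 2^3: 7224 = 2^3·903; with 8521 mod 8 = 1, (2/8521) = +1; sign now +1; continue with (903/8521)
flip (903/8521) -> (8521/903): both odd, 903 mod 4 = 3, 8521 mod 4 = 1, so the flip contributes +1; sign now +1
(8521/903): 8521 mod 903 = 394, so (8521/903) = (394/903)
factor out 2^1: 394 = 2^1·197; with 903 mod 8 = 7, (2/903) = +1; sign now +1; continue with (197/903)
flip (197/903) -> (903/197): both odd, 197 mod 4 = 1, 903 mod 4 = 3, so the flip contributes +1; sign now +1
(903/197): 903 mod 197 = 115, so (903/197) = (115/197)
flip (115/197) -> (197/115): both odd, 115 mod 4 = 3, 197 mod 4 = 1, so the flip contributes +1; sign now +1
(197/115): 197 mod 115 = 82, so (197/115) = (82/115)
factor out 2^1: 82 = 2^1·41; with 115 mod 8 = 3, (2/115) = -1; sign now -1; continue with (41/115)
flip (41/115) -> (115/41): both odd, 41 mod 4 = 1, 115 mod 4 = 3, so the flip contributes +1; sign now -1
(115/41): 115 mod 41 = 33, so (115/41) = (33/41)
flip (33/41) -> (41/33): both odd, 33 mod 4 = 1, 41 mod 4 = 1, so the flip contributes +1; sign now -1
(41/33): 41 mod 33 = 8, so (41/33) = (8/33)
factor out 2^3: 8 = 2^3·1; with 33 mod 8 = 1, (2/33) = +1; sign now -1; continue with (1/33)
reached (1/33) = 1, so the symbol is -1

-1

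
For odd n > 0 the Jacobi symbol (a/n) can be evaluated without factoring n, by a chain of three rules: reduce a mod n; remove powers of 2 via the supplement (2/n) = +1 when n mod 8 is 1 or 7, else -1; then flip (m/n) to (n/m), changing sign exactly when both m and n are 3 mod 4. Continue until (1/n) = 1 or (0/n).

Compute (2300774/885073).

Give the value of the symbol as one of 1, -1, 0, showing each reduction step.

(2300774/885073): 2300774 mod 885073 = 530628, so (2300774/885073) = (530628/885073)
factor out 2^2: 530628 = 2^2·132657; with 885073 mod 8 = 1, (2/885073) = +1; sign now +1; continue with (132657/885073)
flip (132657/885073) -> (885073/132657): both odd, 132657 mod 4 = 1, 885073 mod 4 = 1, so the flip contributes +1; sign now +1
(885073/132657): 885073 mod 132657 = 89131, so (885073/132657) = (89131/132657)
flip (89131/132657) -> (132657/89131): both odd, 89131 mod 4 = 3, 132657 mod 4 = 1, so the flip contributes +1; sign now +1
(132657/89131): 132657 mod 89131 = 43526, so (132657/89131) = (43526/89131)
factor out 2^1: 43526 = 2^1·21763; with 89131 mod 8 = 3, (2/89131) = -1; sign now -1; continue with (21763/89131)
flip (21763/89131) -> (89131/21763): both odd, 21763 mod 4 = 3, 89131 mod 4 = 3, so the flip contributes -1; sign now +1
(89131/21763): 89131 mod 21763 = 2079, so (89131/21763) = (2079/21763)
flip (2079/21763) -> (21763/2079): both odd, 2079 mod 4 = 3, 21763 mod 4 = 3, so the flip contributes -1; sign now -1
(21763/2079): 21763 mod 2079 = 973, so (21763/2079) = (973/2079)
flip (973/2079) -> (2079/973): both odd, 973 mod 4 = 1, 2079 mod 4 = 3, so the flip contributes +1; sign now -1
(2079/973): 2079 mod 973 = 133, so (2079/973) = (133/973)
flip (133/973) -> (973/133): both odd, 133 mod 4 = 1, 973 mod 4 = 1, so the flip contributes +1; sign now -1
(973/133): 973 mod 133 = 42, so (973/133) = (42/133)
factor out 2^1: 42 = 2^1·21; with 133 mod 8 = 5, (2/133) = -1; sign now +1; continue with (21/133)
flip (21/133) -> (133/21): both odd, 21 mod 4 = 1, 133 mod 4 = 1, so the flip contributes +1; sign now +1
(133/21): 133 mod 21 = 7, so (133/21) = (7/21)
flip (7/21) -> (21/7): both odd, 7 mod 4 = 3, 21 mod 4 = 1, so the flip contributes +1; sign now +1
(21/7): 21 mod 7 = 0, so (21/7) = (0/7)
reached (0/7); gcd(a, n) > 1, so (0/7) = 0 and the symbol is 0

0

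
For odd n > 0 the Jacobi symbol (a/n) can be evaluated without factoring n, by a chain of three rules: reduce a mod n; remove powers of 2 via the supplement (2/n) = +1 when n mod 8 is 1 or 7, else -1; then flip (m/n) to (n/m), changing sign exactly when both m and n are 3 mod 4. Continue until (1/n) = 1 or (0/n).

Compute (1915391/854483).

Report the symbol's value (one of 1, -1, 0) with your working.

(1915391/854483) = (206425/854483)   [reduce mod 854483]
reciprocity: (206425/854483) = +1·(854483/206425) since 206425 mod 4 = 1, 854483 mod 4 = 3; sign now +1
(854483/206425) = (28783/206425)   [reduce mod 206425]
reciprocity: (28783/206425) = +1·(206425/28783) since 28783 mod 4 = 3, 206425 mod 4 = 1; sign now +1
(206425/28783) = (4944/28783)   [reduce mod 28783]
4944 = 2^4·309; (2/28783) = +1 since 28783 mod 8 = 7, so (4944/28783) = (+1)^4·(309/28783); sign now +1
reciprocity: (309/28783) = +1·(28783/309) since 309 mod 4 = 1, 28783 mod 4 = 3; sign now +1
(28783/309) = (46/309)   [reduce mod 309]
46 = 2^1·23; (2/309) = -1 since 309 mod 8 = 5, so (46/309) = (-1)^1·(23/309); sign now -1
reciprocity: (23/309) = +1·(309/23) since 23 mod 4 = 3, 309 mod 4 = 1; sign now -1
(309/23) = (10/23)   [reduce mod 23]
10 = 2^1·5; (2/23) = +1 since 23 mod 8 = 7, so (10/23) = (+1)^1·(5/23); sign now -1
reciprocity: (5/23) = +1·(23/5) since 5 mod 4 = 1, 23 mod 4 = 3; sign now -1
(23/5) = (3/5)   [reduce mod 5]
reciprocity: (3/5) = +1·(5/3) since 3 mod 4 = 3, 5 mod 4 = 1; sign now -1
(5/3) = (2/3)   [reduce mod 3]
2 = 2^1·1; (2/3) = -1 since 3 mod 8 = 3, so (2/3) = (-1)^1·(1/3); sign now +1
(1/3) = 1; final value = sign = +1

1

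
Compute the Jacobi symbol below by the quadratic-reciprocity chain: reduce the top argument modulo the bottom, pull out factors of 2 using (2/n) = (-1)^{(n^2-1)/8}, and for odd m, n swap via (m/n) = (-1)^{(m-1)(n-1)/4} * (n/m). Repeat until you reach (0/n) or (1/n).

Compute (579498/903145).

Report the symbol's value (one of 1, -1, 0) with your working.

-1

factor out 2^1: 579498 = 2^1·289749; with 903145 mod 8 = 1, (2/903145) = +1; sign now +1; continue with (289749/903145)
flip (289749/903145) -> (903145/289749): both odd, 289749 mod 4 = 1, 903145 mod 4 = 1, so the flip contributes +1; sign now +1
(903145/289749): 903145 mod 289749 = 33898, so (903145/289749) = (33898/289749)
factor out 2^1: 33898 = 2^1·16949; with 289749 mod 8 = 5, (2/289749) = -1; sign now -1; continue with (16949/289749)
flip (16949/289749) -> (289749/16949): both odd, 16949 mod 4 = 1, 289749 mod 4 = 1, so the flip contributes +1; sign now -1
(289749/16949): 289749 mod 16949 = 1616, so (289749/16949) = (1616/16949)
factor out 2^4: 1616 = 2^4·101; with 16949 mod 8 = 5, (2/16949) = -1; sign now -1; continue with (101/16949)
flip (101/16949) -> (16949/101): both odd, 101 mod 4 = 1, 16949 mod 4 = 1, so the flip contributes +1; sign now -1
(16949/101): 16949 mod 101 = 82, so (16949/101) = (82/101)
factor out 2^1: 82 = 2^1·41; with 101 mod 8 = 5, (2/101) = -1; sign now +1; continue with (41/101)
flip (41/101) -> (101/41): both odd, 41 mod 4 = 1, 101 mod 4 = 1, so the flip contributes +1; sign now +1
(101/41): 101 mod 41 = 19, so (101/41) = (19/41)
flip (19/41) -> (41/19): both odd, 19 mod 4 = 3, 41 mod 4 = 1, so the flip contributes +1; sign now +1
(41/19): 41 mod 19 = 3, so (41/19) = (3/19)
flip (3/19) -> (19/3): both odd, 3 mod 4 = 3, 19 mod 4 = 3, so the flip contributes -1; sign now -1
(19/3): 19 mod 3 = 1, so (19/3) = (1/3)
reached (1/3) = 1, so the symbol is -1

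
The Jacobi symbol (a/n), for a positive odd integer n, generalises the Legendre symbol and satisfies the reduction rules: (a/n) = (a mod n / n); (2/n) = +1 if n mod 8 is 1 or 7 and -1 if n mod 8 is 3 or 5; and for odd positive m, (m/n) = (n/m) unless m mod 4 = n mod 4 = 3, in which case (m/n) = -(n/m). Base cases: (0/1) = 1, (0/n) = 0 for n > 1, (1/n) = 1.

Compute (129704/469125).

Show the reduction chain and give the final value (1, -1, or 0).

129704 = 2^3·16213; (2/469125) = -1 since 469125 mod 8 = 5, so (129704/469125) = (-1)^3·(16213/469125); sign now -1
reciprocity: (16213/469125) = +1·(469125/16213) since 16213 mod 4 = 1, 469125 mod 4 = 1; sign now -1
(469125/16213) = (15161/16213)   [reduce mod 16213]
reciprocity: (15161/16213) = +1·(16213/15161) since 15161 mod 4 = 1, 16213 mod 4 = 1; sign now -1
(16213/15161) = (1052/15161)   [reduce mod 15161]
1052 = 2^2·263; (2/15161) = +1 since 15161 mod 8 = 1, so (1052/15161) = (+1)^2·(263/15161); sign now -1
reciprocity: (263/15161) = +1·(15161/263) since 263 mod 4 = 3, 15161 mod 4 = 1; sign now -1
(15161/263) = (170/263)   [reduce mod 263]
170 = 2^1·85; (2/263) = +1 since 263 mod 8 = 7, so (170/263) = (+1)^1·(85/263); sign now -1
reciprocity: (85/263) = +1·(263/85) since 85 mod 4 = 1, 263 mod 4 = 3; sign now -1
(263/85) = (8/85)   [reduce mod 85]
8 = 2^3·1; (2/85) = -1 since 85 mod 8 = 5, so (8/85) = (-1)^3·(1/85); sign now +1
(1/85) = 1; final value = sign = +1

1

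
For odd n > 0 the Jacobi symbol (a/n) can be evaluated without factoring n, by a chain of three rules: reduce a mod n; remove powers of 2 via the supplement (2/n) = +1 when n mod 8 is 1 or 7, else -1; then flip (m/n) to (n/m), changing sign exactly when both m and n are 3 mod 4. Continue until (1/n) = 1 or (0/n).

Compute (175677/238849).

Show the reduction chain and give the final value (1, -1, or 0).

-1

reciprocity: (175677/238849) = +1·(238849/175677) since 175677 mod 4 = 1, 238849 mod 4 = 1; sign now +1
(238849/175677) = (63172/175677)   [reduce mod 175677]
63172 = 2^2·15793; (2/175677) = -1 since 175677 mod 8 = 5, so (63172/175677) = (-1)^2·(15793/175677); sign now +1
reciprocity: (15793/175677) = +1·(175677/15793) since 15793 mod 4 = 1, 175677 mod 4 = 1; sign now +1
(175677/15793) = (1954/15793)   [reduce mod 15793]
1954 = 2^1·977; (2/15793) = +1 since 15793 mod 8 = 1, so (1954/15793) = (+1)^1·(977/15793); sign now +1
reciprocity: (977/15793) = +1·(15793/977) since 977 mod 4 = 1, 15793 mod 4 = 1; sign now +1
(15793/977) = (161/977)   [reduce mod 977]
reciprocity: (161/977) = +1·(977/161) since 161 mod 4 = 1, 977 mod 4 = 1; sign now +1
(977/161) = (11/161)   [reduce mod 161]
reciprocity: (11/161) = +1·(161/11) since 11 mod 4 = 3, 161 mod 4 = 1; sign now +1
(161/11) = (7/11)   [reduce mod 11]
reciprocity: (7/11) = -1·(11/7) since 7 mod 4 = 3, 11 mod 4 = 3; sign now -1
(11/7) = (4/7)   [reduce mod 7]
4 = 2^2·1; (2/7) = +1 since 7 mod 8 = 7, so (4/7) = (+1)^2·(1/7); sign now -1
(1/7) = 1; final value = sign = -1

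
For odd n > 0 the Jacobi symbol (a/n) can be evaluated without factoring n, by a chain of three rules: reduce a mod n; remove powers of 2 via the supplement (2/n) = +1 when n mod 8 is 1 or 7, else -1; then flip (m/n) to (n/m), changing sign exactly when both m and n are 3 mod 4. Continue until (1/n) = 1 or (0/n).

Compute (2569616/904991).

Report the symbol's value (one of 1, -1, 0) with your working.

(2569616/904991): 2569616 mod 904991 = 759634, so (2569616/904991) = (759634/904991)
factor out 2^1: 759634 = 2^1·379817; with 904991 mod 8 = 7, (2/904991) = +1; sign now +1; continue with (379817/904991)
flip (379817/904991) -> (904991/379817): both odd, 379817 mod 4 = 1, 904991 mod 4 = 3, so the flip contributes +1; sign now +1
(904991/379817): 904991 mod 379817 = 145357, so (904991/379817) = (145357/379817)
flip (145357/379817) -> (379817/145357): both odd, 145357 mod 4 = 1, 379817 mod 4 = 1, so the flip contributes +1; sign now +1
(379817/145357): 379817 mod 145357 = 89103, so (379817/145357) = (89103/145357)
flip (89103/145357) -> (145357/89103): both odd, 89103 mod 4 = 3, 145357 mod 4 = 1, so the flip contributes +1; sign now +1
(145357/89103): 145357 mod 89103 = 56254, so (145357/89103) = (56254/89103)
factor out 2^1: 56254 = 2^1·28127; with 89103 mod 8 = 7, (2/89103) = +1; sign now +1; continue with (28127/89103)
flip (28127/89103) -> (89103/28127): both odd, 28127 mod 4 = 3, 89103 mod 4 = 3, so the flip contributes -1; sign now -1
(89103/28127): 89103 mod 28127 = 4722, so (89103/28127) = (4722/28127)
factor out 2^1: 4722 = 2^1·2361; with 28127 mod 8 = 7, (2/28127) = +1; sign now -1; continue with (2361/28127)
flip (2361/28127) -> (28127/2361): both odd, 2361 mod 4 = 1, 28127 mod 4 = 3, so the flip contributes +1; sign now -1
(28127/2361): 28127 mod 2361 = 2156, so (28127/2361) = (2156/2361)
factor out 2^2: 2156 = 2^2·539; with 2361 mod 8 = 1, (2/2361) = +1; sign now -1; continue with (539/2361)
flip (539/2361) -> (2361/539): both odd, 539 mod 4 = 3, 2361 mod 4 = 1, so the flip contributes +1; sign now -1
(2361/539): 2361 mod 539 = 205, so (2361/539) = (205/539)
flip (205/539) -> (539/205): both odd, 205 mod 4 = 1, 539 mod 4 = 3, so the flip contributes +1; sign now -1
(539/205): 539 mod 205 = 129, so (539/205) = (129/205)
flip (129/205) -> (205/129): both odd, 129 mod 4 = 1, 205 mod 4 = 1, so the flip contributes +1; sign now -1
(205/129): 205 mod 129 = 76, so (205/129) = (76/129)
factor out 2^2: 76 = 2^2·19; with 129 mod 8 = 1, (2/129) = +1; sign now -1; continue with (19/129)
flip (19/129) -> (129/19): both odd, 19 mod 4 = 3, 129 mod 4 = 1, so the flip contributes +1; sign now -1
(129/19): 129 mod 19 = 15, so (129/19) = (15/19)
flip (15/19) -> (19/15): both odd, 15 mod 4 = 3, 19 mod 4 = 3, so the flip contributes -1; sign now +1
(19/15): 19 mod 15 = 4, so (19/15) = (4/15)
factor out 2^2: 4 = 2^2·1; with 15 mod 8 = 7, (2/15) = +1; sign now +1; continue with (1/15)
reached (1/15) = 1, so the symbol is +1

1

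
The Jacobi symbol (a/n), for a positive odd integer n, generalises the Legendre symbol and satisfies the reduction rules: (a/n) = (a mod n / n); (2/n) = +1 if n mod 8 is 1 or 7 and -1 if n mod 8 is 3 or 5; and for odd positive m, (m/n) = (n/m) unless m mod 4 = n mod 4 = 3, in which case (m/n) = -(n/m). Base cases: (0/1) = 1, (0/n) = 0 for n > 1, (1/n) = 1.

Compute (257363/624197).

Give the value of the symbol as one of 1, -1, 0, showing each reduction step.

1

reciprocity: (257363/624197) = +1·(624197/257363) since 257363 mod 4 = 3, 624197 mod 4 = 1; sign now +1
(624197/257363) = (109471/257363)   [reduce mod 257363]
reciprocity: (109471/257363) = -1·(257363/109471) since 109471 mod 4 = 3, 257363 mod 4 = 3; sign now -1
(257363/109471) = (38421/109471)   [reduce mod 109471]
reciprocity: (38421/109471) = +1·(109471/38421) since 38421 mod 4 = 1, 109471 mod 4 = 3; sign now -1
(109471/38421) = (32629/38421)   [reduce mod 38421]
reciprocity: (32629/38421) = +1·(38421/32629) since 32629 mod 4 = 1, 38421 mod 4 = 1; sign now -1
(38421/32629) = (5792/32629)   [reduce mod 32629]
5792 = 2^5·181; (2/32629) = -1 since 32629 mod 8 = 5, so (5792/32629) = (-1)^5·(181/32629); sign now +1
reciprocity: (181/32629) = +1·(32629/181) since 181 mod 4 = 1, 32629 mod 4 = 1; sign now +1
(32629/181) = (49/181)   [reduce mod 181]
reciprocity: (49/181) = +1·(181/49) since 49 mod 4 = 1, 181 mod 4 = 1; sign now +1
(181/49) = (34/49)   [reduce mod 49]
34 = 2^1·17; (2/49) = +1 since 49 mod 8 = 1, so (34/49) = (+1)^1·(17/49); sign now +1
reciprocity: (17/49) = +1·(49/17) since 17 mod 4 = 1, 49 mod 4 = 1; sign now +1
(49/17) = (15/17)   [reduce mod 17]
reciprocity: (15/17) = +1·(17/15) since 15 mod 4 = 3, 17 mod 4 = 1; sign now +1
(17/15) = (2/15)   [reduce mod 15]
2 = 2^1·1; (2/15) = +1 since 15 mod 8 = 7, so (2/15) = (+1)^1·(1/15); sign now +1
(1/15) = 1; final value = sign = +1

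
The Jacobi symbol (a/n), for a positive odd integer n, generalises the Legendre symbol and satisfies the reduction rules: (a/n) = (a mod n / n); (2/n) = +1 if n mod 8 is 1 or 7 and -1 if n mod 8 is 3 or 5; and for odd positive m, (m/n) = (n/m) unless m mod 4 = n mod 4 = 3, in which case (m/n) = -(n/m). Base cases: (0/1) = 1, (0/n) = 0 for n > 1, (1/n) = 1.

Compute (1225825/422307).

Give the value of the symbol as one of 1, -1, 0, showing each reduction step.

-1

(1225825/422307) = (381211/422307)   [reduce mod 422307]
reciprocity: (381211/422307) = -1·(422307/381211) since 381211 mod 4 = 3, 422307 mod 4 = 3; sign now -1
(422307/381211) = (41096/381211)   [reduce mod 381211]
41096 = 2^3·5137; (2/381211) = -1 since 381211 mod 8 = 3, so (41096/381211) = (-1)^3·(5137/381211); sign now +1
reciprocity: (5137/381211) = +1·(381211/5137) since 5137 mod 4 = 1, 381211 mod 4 = 3; sign now +1
(381211/5137) = (1073/5137)   [reduce mod 5137]
reciprocity: (1073/5137) = +1·(5137/1073) since 1073 mod 4 = 1, 5137 mod 4 = 1; sign now +1
(5137/1073) = (845/1073)   [reduce mod 1073]
reciprocity: (845/1073) = +1·(1073/845) since 845 mod 4 = 1, 1073 mod 4 = 1; sign now +1
(1073/845) = (228/845)   [reduce mod 845]
228 = 2^2·57; (2/845) = -1 since 845 mod 8 = 5, so (228/845) = (-1)^2·(57/845); sign now +1
reciprocity: (57/845) = +1·(845/57) since 57 mod 4 = 1, 845 mod 4 = 1; sign now +1
(845/57) = (47/57)   [reduce mod 57]
reciprocity: (47/57) = +1·(57/47) since 47 mod 4 = 3, 57 mod 4 = 1; sign now +1
(57/47) = (10/47)   [reduce mod 47]
10 = 2^1·5; (2/47) = +1 since 47 mod 8 = 7, so (10/47) = (+1)^1·(5/47); sign now +1
reciprocity: (5/47) = +1·(47/5) since 5 mod 4 = 1, 47 mod 4 = 3; sign now +1
(47/5) = (2/5)   [reduce mod 5]
2 = 2^1·1; (2/5) = -1 since 5 mod 8 = 5, so (2/5) = (-1)^1·(1/5); sign now -1
(1/5) = 1; final value = sign = -1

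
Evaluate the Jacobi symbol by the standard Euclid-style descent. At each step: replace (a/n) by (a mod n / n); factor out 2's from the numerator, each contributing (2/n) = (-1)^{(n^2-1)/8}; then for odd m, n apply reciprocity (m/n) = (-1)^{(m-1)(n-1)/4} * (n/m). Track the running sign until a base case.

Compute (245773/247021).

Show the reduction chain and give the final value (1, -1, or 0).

reciprocity: (245773/247021) = +1·(247021/245773) since 245773 mod 4 = 1, 247021 mod 4 = 1; sign now +1
(247021/245773) = (1248/245773)   [reduce mod 245773]
1248 = 2^5·39; (2/245773) = -1 since 245773 mod 8 = 5, so (1248/245773) = (-1)^5·(39/245773); sign now -1
reciprocity: (39/245773) = +1·(245773/39) since 39 mod 4 = 3, 245773 mod 4 = 1; sign now -1
(245773/39) = (34/39)   [reduce mod 39]
34 = 2^1·17; (2/39) = +1 since 39 mod 8 = 7, so (34/39) = (+1)^1·(17/39); sign now -1
reciprocity: (17/39) = +1·(39/17) since 17 mod 4 = 1, 39 mod 4 = 3; sign now -1
(39/17) = (5/17)   [reduce mod 17]
reciprocity: (5/17) = +1·(17/5) since 5 mod 4 = 1, 17 mod 4 = 1; sign now -1
(17/5) = (2/5)   [reduce mod 5]
2 = 2^1·1; (2/5) = -1 since 5 mod 8 = 5, so (2/5) = (-1)^1·(1/5); sign now +1
(1/5) = 1; final value = sign = +1

1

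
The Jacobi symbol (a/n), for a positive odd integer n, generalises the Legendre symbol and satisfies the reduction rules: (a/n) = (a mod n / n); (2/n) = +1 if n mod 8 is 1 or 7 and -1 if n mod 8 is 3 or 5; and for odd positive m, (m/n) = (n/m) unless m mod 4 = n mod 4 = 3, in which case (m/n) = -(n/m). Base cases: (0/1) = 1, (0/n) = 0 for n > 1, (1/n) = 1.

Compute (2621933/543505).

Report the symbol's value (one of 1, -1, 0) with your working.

(2621933/543505) = (447913/543505)   [reduce mod 543505]
reciprocity: (447913/543505) = +1·(543505/447913) since 447913 mod 4 = 1, 543505 mod 4 = 1; sign now +1
(543505/447913) = (95592/447913)   [reduce mod 447913]
95592 = 2^3·11949; (2/447913) = +1 since 447913 mod 8 = 1, so (95592/447913) = (+1)^3·(11949/447913); sign now +1
reciprocity: (11949/447913) = +1·(447913/11949) since 11949 mod 4 = 1, 447913 mod 4 = 1; sign now +1
(447913/11949) = (5800/11949)   [reduce mod 11949]
5800 = 2^3·725; (2/11949) = -1 since 11949 mod 8 = 5, so (5800/11949) = (-1)^3·(725/11949); sign now -1
reciprocity: (725/11949) = +1·(11949/725) since 725 mod 4 = 1, 11949 mod 4 = 1; sign now -1
(11949/725) = (349/725)   [reduce mod 725]
reciprocity: (349/725) = +1·(725/349) since 349 mod 4 = 1, 725 mod 4 = 1; sign now -1
(725/349) = (27/349)   [reduce mod 349]
reciprocity: (27/349) = +1·(349/27) since 27 mod 4 = 3, 349 mod 4 = 1; sign now -1
(349/27) = (25/27)   [reduce mod 27]
reciprocity: (25/27) = +1·(27/25) since 25 mod 4 = 1, 27 mod 4 = 3; sign now -1
(27/25) = (2/25)   [reduce mod 25]
2 = 2^1·1; (2/25) = +1 since 25 mod 8 = 1, so (2/25) = (+1)^1·(1/25); sign now -1
(1/25) = 1; final value = sign = -1

-1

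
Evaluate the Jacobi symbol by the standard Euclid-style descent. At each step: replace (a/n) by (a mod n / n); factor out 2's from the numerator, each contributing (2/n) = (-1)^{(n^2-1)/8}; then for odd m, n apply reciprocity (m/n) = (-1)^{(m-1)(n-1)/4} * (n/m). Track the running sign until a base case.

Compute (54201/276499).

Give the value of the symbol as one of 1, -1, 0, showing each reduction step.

1

flip (54201/276499) -> (276499/54201): both odd, 54201 mod 4 = 1, 276499 mod 4 = 3, so the flip contributes +1; sign now +1
(276499/54201): 276499 mod 54201 = 5494, so (276499/54201) = (5494/54201)
factor out 2^1: 5494 = 2^1·2747; with 54201 mod 8 = 1, (2/54201) = +1; sign now +1; continue with (2747/54201)
flip (2747/54201) -> (54201/2747): both odd, 2747 mod 4 = 3, 54201 mod 4 = 1, so the flip contributes +1; sign now +1
(54201/2747): 54201 mod 2747 = 2008, so (54201/2747) = (2008/2747)
factor out 2^3: 2008 = 2^3·251; with 2747 mod 8 = 3, (2/2747) = -1; sign now -1; continue with (251/2747)
flip (251/2747) -> (2747/251): both odd, 251 mod 4 = 3, 2747 mod 4 = 3, so the flip contributes -1; sign now +1
(2747/251): 2747 mod 251 = 237, so (2747/251) = (237/251)
flip (237/251) -> (251/237): both odd, 237 mod 4 = 1, 251 mod 4 = 3, so the flip contributes +1; sign now +1
(251/237): 251 mod 237 = 14, so (251/237) = (14/237)
factor out 2^1: 14 = 2^1·7; with 237 mod 8 = 5, (2/237) = -1; sign now -1; continue with (7/237)
flip (7/237) -> (237/7): both odd, 7 mod 4 = 3, 237 mod 4 = 1, so the flip contributes +1; sign now -1
(237/7): 237 mod 7 = 6, so (237/7) = (6/7)
factor out 2^1: 6 = 2^1·3; with 7 mod 8 = 7, (2/7) = +1; sign now -1; continue with (3/7)
flip (3/7) -> (7/3): both odd, 3 mod 4 = 3, 7 mod 4 = 3, so the flip contributes -1; sign now +1
(7/3): 7 mod 3 = 1, so (7/3) = (1/3)
reached (1/3) = 1, so the symbol is +1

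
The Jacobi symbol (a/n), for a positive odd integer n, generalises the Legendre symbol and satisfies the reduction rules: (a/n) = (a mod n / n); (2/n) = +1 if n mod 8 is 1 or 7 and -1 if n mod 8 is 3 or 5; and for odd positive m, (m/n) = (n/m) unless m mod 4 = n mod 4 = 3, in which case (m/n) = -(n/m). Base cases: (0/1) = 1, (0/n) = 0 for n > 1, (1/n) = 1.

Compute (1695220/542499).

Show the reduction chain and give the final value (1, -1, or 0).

-1

(1695220/542499): 1695220 mod 542499 = 67723, so (1695220/542499) = (67723/542499)
flip (67723/542499) -> (542499/67723): both odd, 67723 mod 4 = 3, 542499 mod 4 = 3, so the flip contributes -1; sign now -1
(542499/67723): 542499 mod 67723 = 715, so (542499/67723) = (715/67723)
flip (715/67723) -> (67723/715): both odd, 715 mod 4 = 3, 67723 mod 4 = 3, so the flip contributes -1; sign now +1
(67723/715): 67723 mod 715 = 513, so (67723/715) = (513/715)
flip (513/715) -> (715/513): both odd, 513 mod 4 = 1, 715 mod 4 = 3, so the flip contributes +1; sign now +1
(715/513): 715 mod 513 = 202, so (715/513) = (202/513)
factor out 2^1: 202 = 2^1·101; with 513 mod 8 = 1, (2/513) = +1; sign now +1; continue with (101/513)
flip (101/513) -> (513/101): both odd, 101 mod 4 = 1, 513 mod 4 = 1, so the flip contributes +1; sign now +1
(513/101): 513 mod 101 = 8, so (513/101) = (8/101)
factor out 2^3: 8 = 2^3·1; with 101 mod 8 = 5, (2/101) = -1; sign now -1; continue with (1/101)
reached (1/101) = 1, so the symbol is -1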